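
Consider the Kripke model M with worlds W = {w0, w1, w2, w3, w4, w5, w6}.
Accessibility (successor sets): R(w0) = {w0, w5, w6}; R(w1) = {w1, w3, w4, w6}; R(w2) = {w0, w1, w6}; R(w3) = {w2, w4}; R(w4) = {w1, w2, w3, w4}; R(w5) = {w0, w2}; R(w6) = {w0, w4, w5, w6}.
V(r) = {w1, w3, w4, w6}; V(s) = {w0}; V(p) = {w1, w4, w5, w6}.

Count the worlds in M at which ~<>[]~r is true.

5

Let φ = ~<>[]~r. Evaluate φ at each world:
  w0 (successors {w0, w5, w6}): φ is false.
  w1 (successors {w1, w3, w4, w6}): φ is true.
  w2 (successors {w0, w1, w6}): φ is true.
  w3 (successors {w2, w4}): φ is true.
  w4 (successors {w1, w2, w3, w4}): φ is true.
  w5 (successors {w0, w2}): φ is true.
  w6 (successors {w0, w4, w5, w6}): φ is false.
For instance, at w6:
  At w6: <>[]~r is true, so ~<>[]~r is false.
    At w6: <>[]~r requires []~r at some successor in {w0, w4, w5, w6}.
      []~r holds at w5, so <>[]~r is true at w6.
Satisfying worlds: {w1, w2, w3, w4, w5}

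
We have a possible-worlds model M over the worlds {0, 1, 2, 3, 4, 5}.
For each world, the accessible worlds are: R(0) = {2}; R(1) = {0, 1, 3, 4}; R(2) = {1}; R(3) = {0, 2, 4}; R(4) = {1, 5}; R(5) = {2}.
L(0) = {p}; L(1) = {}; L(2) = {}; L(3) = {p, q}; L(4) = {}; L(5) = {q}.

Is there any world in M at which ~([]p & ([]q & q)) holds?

Recall that []ψ holds at a world iff ψ holds at every accessible world, and <>ψ holds iff ψ holds at some accessible world.
Let φ = ~([]p & ([]q & q)). Evaluate φ at each world:
  0 (successors {2}): φ is true.
  1 (successors {0, 1, 3, 4}): φ is true.
  2 (successors {1}): φ is true.
  3 (successors {0, 2, 4}): φ is true.
  4 (successors {1, 5}): φ is true.
  5 (successors {2}): φ is true.
Detail at 0 (witness):
  At 0: []p & ([]q & q) is false, so ~([]p & ([]q & q)) is true.
    At 0: []p is false, []q & q is false, so []p & ([]q & q) is false.
      At 0: []p requires p at every successor {2}.
        p fails at 2, so []p is false at 0.
      At 0: []q is false, q is false, so []q & q is false.

Yes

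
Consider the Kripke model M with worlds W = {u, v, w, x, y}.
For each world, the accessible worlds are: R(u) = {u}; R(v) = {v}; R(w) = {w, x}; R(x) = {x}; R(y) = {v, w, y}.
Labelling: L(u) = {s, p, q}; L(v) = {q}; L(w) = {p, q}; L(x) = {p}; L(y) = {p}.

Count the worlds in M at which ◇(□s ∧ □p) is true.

Let φ = ◇(□s ∧ □p). Evaluate φ at each world:
  u (successors {u}): φ is true.
  v (successors {v}): φ is false.
  w (successors {w, x}): φ is false.
  x (successors {x}): φ is false.
  y (successors {v, w, y}): φ is false.
For instance, at x:
  At x: ◇(□s ∧ □p) requires □s ∧ □p at some successor in {x}.
    At x: □s ∧ □p is false.
  So ◇(□s ∧ □p) is false at x.
Satisfying worlds: {u}

1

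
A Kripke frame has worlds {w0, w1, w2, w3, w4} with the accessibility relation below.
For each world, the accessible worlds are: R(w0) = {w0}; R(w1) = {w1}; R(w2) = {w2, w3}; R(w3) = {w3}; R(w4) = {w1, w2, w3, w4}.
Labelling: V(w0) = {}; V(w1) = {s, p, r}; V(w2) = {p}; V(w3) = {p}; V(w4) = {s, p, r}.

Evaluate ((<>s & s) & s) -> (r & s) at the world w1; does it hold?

Yes

Recall that <>ψ holds at a world iff ψ holds at some accessible world.
At w1: (<>s & s) & s is true, r & s is true, so ((<>s & s) & s) -> (r & s) is true.
  At w1: <>s & s is true, s is true, so (<>s & s) & s is true.
    At w1: <>s is true, s is true, so <>s & s is true.
      At w1: <>s requires s at some successor in {w1}.
        s holds at w1, so <>s is true at w1.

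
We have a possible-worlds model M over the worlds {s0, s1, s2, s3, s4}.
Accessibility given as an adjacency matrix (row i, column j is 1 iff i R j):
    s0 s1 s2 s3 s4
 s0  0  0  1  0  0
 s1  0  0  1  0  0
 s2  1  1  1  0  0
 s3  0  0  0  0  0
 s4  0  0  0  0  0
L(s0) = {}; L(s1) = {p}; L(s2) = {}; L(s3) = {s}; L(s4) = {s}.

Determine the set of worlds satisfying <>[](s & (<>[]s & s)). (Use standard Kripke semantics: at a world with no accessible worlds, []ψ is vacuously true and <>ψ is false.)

none

Let φ = <>[](s & (<>[]s & s)). Evaluate φ at each world:
  s0 (successors {s2}): φ is false.
  s1 (successors {s2}): φ is false.
  s2 (successors {s0, s1, s2}): φ is false.
  s3 (successors ∅): φ is false.
  s4 (successors ∅): φ is false.
For instance, at s0:
  At s0: <>[](s & (<>[]s & s)) requires [](s & (<>[]s & s)) at some successor in {s2}.
    At s2: [](s & (<>[]s & s)) is false.
  So <>[](s & (<>[]s & s)) is false at s0.
Satisfying worlds: none.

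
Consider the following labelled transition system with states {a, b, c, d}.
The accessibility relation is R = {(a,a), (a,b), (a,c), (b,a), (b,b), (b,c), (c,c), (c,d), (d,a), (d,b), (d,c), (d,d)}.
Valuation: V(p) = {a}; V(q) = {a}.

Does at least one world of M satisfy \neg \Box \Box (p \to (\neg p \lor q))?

No

Let φ = \neg \Box \Box (p \to (\neg p \lor q)). Evaluate φ at each world:
  a (successors {a, b, c}): φ is false.
  b (successors {a, b, c}): φ is false.
  c (successors {c, d}): φ is false.
  d (successors {a, b, c, d}): φ is false.
For instance, at d:
  At d: \Box \Box (p \to (\neg p \lor q)) is true, so \neg \Box \Box (p \to (\neg p \lor q)) is false.
    At d: \Box \Box (p \to (\neg p \lor q)) requires \Box (p \to (\neg p \lor q)) at every successor {a, b, c, d}.
      At a: \Box (p \to (\neg p \lor q)) is true.
      At b: \Box (p \to (\neg p \lor q)) is true.
      At c: \Box (p \to (\neg p \lor q)) is true.
      At d: \Box (p \to (\neg p \lor q)) is true.
    So \Box \Box (p \to (\neg p \lor q)) is true at d.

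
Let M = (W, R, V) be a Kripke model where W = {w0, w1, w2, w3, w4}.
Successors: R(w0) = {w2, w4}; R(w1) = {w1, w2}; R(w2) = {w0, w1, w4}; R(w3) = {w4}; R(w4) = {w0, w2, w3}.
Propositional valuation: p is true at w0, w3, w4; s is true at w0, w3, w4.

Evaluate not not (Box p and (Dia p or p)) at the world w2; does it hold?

No

At w2: not (Box p and (Dia p or p)) is true, so not not (Box p and (Dia p or p)) is false.
  At w2: Box p and (Dia p or p) is false, so not (Box p and (Dia p or p)) is true.
    At w2: Box p is false, Dia p or p is true, so Box p and (Dia p or p) is false.
      At w2: Box p requires p at every successor {w0, w1, w4}.
        p fails at w1, so Box p is false at w2.
      At w2: Dia p is true, p is false, so Dia p or p is true.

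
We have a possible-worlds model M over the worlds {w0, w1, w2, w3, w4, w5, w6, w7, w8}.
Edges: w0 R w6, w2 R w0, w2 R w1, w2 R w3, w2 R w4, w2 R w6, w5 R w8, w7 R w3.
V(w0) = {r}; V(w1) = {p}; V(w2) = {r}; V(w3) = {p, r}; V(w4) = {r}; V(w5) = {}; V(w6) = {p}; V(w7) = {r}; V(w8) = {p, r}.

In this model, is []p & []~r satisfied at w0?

Yes

At w0: []p is true, []~r is true, so []p & []~r is true.
  At w0: []p requires p at every successor {w6}.
    At w6: p is true.
  So []p is true at w0.
  At w0: []~r requires ~r at every successor {w6}.
    At w6: ~r is true.
  So []~r is true at w0.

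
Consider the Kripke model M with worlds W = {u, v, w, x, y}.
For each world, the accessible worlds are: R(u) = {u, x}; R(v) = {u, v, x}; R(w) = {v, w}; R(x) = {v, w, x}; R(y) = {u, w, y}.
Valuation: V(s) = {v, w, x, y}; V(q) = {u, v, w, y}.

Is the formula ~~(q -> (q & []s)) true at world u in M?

No

At u: ~(q -> (q & []s)) is true, so ~~(q -> (q & []s)) is false.
  At u: q -> (q & []s) is false, so ~(q -> (q & []s)) is true.
    At u: q is true, q & []s is false, so q -> (q & []s) is false.
      At u: q is true, []s is false, so q & []s is false.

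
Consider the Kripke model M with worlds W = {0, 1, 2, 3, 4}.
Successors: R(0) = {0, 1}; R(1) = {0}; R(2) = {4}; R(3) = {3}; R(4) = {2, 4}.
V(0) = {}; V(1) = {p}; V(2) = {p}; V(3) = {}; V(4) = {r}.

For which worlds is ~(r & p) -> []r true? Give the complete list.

Recall that []ψ holds at a world iff ψ holds at every accessible world, and <>ψ holds iff ψ holds at some accessible world.
Let φ = ~(r & p) -> []r. Evaluate φ at each world:
  0 (successors {0, 1}): φ is false.
  1 (successors {0}): φ is false.
  2 (successors {4}): φ is true.
  3 (successors {3}): φ is false.
  4 (successors {2, 4}): φ is false.
For instance, at 0:
  At 0: ~(r & p) is true, []r is false, so ~(r & p) -> []r is false.
    At 0: []r requires r at every successor {0, 1}.
      r fails at 0, so []r is false at 0.
Satisfying worlds: {2}

2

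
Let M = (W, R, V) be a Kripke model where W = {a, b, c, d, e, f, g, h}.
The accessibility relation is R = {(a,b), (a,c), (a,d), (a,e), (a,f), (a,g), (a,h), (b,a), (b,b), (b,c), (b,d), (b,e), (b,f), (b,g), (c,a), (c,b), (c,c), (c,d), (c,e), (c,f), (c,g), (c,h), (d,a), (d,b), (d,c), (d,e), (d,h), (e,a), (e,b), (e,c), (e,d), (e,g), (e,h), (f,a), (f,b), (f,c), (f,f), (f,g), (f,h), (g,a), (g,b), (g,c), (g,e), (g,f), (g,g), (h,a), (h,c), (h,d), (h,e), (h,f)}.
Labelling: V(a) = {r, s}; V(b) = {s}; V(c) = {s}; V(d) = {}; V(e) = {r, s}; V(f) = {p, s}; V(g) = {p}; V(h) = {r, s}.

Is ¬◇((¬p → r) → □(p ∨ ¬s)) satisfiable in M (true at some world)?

Recall that □ψ holds at a world iff ψ holds at every accessible world, and ◇ψ holds iff ψ holds at some accessible world.
Let φ = ¬◇((¬p → r) → □(p ∨ ¬s)). Evaluate φ at each world:
  a (successors {b, c, d, e, f, g, h}): φ is false.
  b (successors {a, b, c, d, e, f, g}): φ is false.
  c (successors {a, b, c, d, e, f, g, h}): φ is false.
  d (successors {a, b, c, e, h}): φ is false.
  e (successors {a, b, c, d, g, h}): φ is false.
  f (successors {a, b, c, f, g, h}): φ is false.
  g (successors {a, b, c, e, f, g}): φ is false.
  h (successors {a, c, d, e, f}): φ is false.
For instance, at e:
  At e: ◇((¬p → r) → □(p ∨ ¬s)) is true, so ¬◇((¬p → r) → □(p ∨ ¬s)) is false.
    At e: ◇((¬p → r) → □(p ∨ ¬s)) requires (¬p → r) → □(p ∨ ¬s) at some successor in {a, b, c, d, g, h}.
      (¬p → r) → □(p ∨ ¬s) holds at b, so ◇((¬p → r) → □(p ∨ ¬s)) is true at e.

No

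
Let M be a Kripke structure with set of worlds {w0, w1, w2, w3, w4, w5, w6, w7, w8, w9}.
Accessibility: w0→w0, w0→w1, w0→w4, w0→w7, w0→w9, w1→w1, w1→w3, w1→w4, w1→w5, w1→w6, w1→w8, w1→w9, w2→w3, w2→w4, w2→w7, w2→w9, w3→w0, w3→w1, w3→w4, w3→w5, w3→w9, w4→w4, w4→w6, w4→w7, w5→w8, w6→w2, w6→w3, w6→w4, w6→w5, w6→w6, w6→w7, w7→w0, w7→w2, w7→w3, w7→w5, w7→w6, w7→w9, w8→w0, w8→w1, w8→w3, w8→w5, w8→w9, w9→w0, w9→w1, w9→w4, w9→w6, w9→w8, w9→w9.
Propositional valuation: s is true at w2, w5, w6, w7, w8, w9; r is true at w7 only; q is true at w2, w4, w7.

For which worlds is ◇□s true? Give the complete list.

Let φ = ◇□s. Evaluate φ at each world:
  w0 (successors {w0, w1, w4, w7, w9}): φ is false.
  w1 (successors {w1, w3, w4, w5, w6, w8, w9}): φ is true.
  w2 (successors {w3, w4, w7, w9}): φ is false.
  w3 (successors {w0, w1, w4, w5, w9}): φ is true.
  w4 (successors {w4, w6, w7}): φ is false.
  w5 (successors {w8}): φ is false.
  w6 (successors {w2, w3, w4, w5, w6, w7}): φ is true.
  w7 (successors {w0, w2, w3, w5, w6, w9}): φ is true.
  w8 (successors {w0, w1, w3, w5, w9}): φ is true.
  w9 (successors {w0, w1, w4, w6, w8, w9}): φ is false.
For instance, at w5:
  At w5: ◇□s requires □s at some successor in {w8}.
    At w8: □s is false.
  So ◇□s is false at w5.
Satisfying worlds: {w1, w3, w6, w7, w8}

w1, w3, w6, w7, w8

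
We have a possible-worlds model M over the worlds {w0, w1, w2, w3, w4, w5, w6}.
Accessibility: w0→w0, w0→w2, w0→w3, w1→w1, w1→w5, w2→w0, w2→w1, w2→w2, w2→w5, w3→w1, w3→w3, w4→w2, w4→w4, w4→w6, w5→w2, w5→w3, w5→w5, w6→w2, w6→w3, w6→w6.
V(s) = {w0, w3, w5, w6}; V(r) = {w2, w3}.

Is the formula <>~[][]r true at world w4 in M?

Recall that []ψ holds at a world iff ψ holds at every accessible world, and <>ψ holds iff ψ holds at some accessible world.
At w4: <>~[][]r requires ~[][]r at some successor in {w2, w4, w6}.
  ~[][]r holds at w2, so <>~[][]r is true at w4.
    At w2: [][]r is false, so ~[][]r is true.
      At w2: [][]r requires []r at every successor {w0, w1, w2, w5}.
        []r fails at w0, so [][]r is false at w2.

Yes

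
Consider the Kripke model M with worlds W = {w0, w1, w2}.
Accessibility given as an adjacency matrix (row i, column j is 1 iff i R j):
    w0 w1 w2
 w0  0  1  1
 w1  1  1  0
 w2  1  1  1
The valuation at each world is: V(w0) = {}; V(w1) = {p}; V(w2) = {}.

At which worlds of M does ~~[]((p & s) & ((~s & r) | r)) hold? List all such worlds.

Let φ = ~~[]((p & s) & ((~s & r) | r)). Evaluate φ at each world:
  w0 (successors {w1, w2}): φ is false.
  w1 (successors {w0, w1}): φ is false.
  w2 (successors {w0, w1, w2}): φ is false.
For instance, at w1:
  At w1: ~[]((p & s) & ((~s & r) | r)) is true, so ~~[]((p & s) & ((~s & r) | r)) is false.
    At w1: []((p & s) & ((~s & r) | r)) is false, so ~[]((p & s) & ((~s & r) | r)) is true.
      At w1: []((p & s) & ((~s & r) | r)) requires (p & s) & ((~s & r) | r) at every successor {w0, w1}.
        (p & s) & ((~s & r) | r) fails at w0, so []((p & s) & ((~s & r) | r)) is false at w1.
Satisfying worlds: none.

none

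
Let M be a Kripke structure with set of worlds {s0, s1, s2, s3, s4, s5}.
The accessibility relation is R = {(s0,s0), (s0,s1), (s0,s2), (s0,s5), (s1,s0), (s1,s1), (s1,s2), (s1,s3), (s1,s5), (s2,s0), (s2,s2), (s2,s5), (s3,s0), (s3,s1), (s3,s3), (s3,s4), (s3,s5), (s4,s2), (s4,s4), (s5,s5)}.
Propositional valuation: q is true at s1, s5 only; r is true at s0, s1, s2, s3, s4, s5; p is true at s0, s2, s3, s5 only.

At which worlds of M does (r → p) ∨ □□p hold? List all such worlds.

Recall that □ψ holds at a world iff ψ holds at every accessible world, and ◇ψ holds iff ψ holds at some accessible world.
Let φ = (r → p) ∨ □□p. Evaluate φ at each world:
  s0 (successors {s0, s1, s2, s5}): φ is true.
  s1 (successors {s0, s1, s2, s3, s5}): φ is false.
  s2 (successors {s0, s2, s5}): φ is true.
  s3 (successors {s0, s1, s3, s4, s5}): φ is true.
  s4 (successors {s2, s4}): φ is false.
  s5 (successors {s5}): φ is true.
For instance, at s2:
  At s2: r → p is true, □□p is false, so (r → p) ∨ □□p is true.
    At s2: □□p requires □p at every successor {s0, s2, s5}.
      □p fails at s0, so □□p is false at s2.
Satisfying worlds: {s0, s2, s3, s5}

s0, s2, s3, s5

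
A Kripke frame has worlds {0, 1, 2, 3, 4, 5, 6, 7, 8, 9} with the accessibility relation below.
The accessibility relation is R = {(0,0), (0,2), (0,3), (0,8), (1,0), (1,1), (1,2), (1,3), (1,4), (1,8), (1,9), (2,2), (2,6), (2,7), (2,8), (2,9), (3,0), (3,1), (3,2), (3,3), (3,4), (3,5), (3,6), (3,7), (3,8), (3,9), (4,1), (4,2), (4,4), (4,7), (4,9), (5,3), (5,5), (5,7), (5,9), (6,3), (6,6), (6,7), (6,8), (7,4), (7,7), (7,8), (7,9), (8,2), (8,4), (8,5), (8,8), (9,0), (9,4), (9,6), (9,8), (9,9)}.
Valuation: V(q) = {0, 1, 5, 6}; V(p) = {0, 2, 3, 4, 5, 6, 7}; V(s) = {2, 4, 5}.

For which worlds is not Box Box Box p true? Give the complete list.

Recall that Box ψ holds at a world iff ψ holds at every accessible world, and Dia ψ holds iff ψ holds at some accessible world.
Let φ = not Box Box Box p. Evaluate φ at each world:
  0 (successors {0, 2, 3, 8}): φ is true.
  1 (successors {0, 1, 2, 3, 4, 8, 9}): φ is true.
  2 (successors {2, 6, 7, 8, 9}): φ is true.
  3 (successors {0, 1, 2, 3, 4, 5, 6, 7, 8, 9}): φ is true.
  4 (successors {1, 2, 4, 7, 9}): φ is true.
  5 (successors {3, 5, 7, 9}): φ is true.
  6 (successors {3, 6, 7, 8}): φ is true.
  7 (successors {4, 7, 8, 9}): φ is true.
  8 (successors {2, 4, 5, 8}): φ is true.
  9 (successors {0, 4, 6, 8, 9}): φ is true.
For instance, at 9:
  At 9: Box Box Box p is false, so not Box Box Box p is true.
    At 9: Box Box Box p requires Box Box p at every successor {0, 4, 6, 8, 9}.
      Box Box p fails at 0, so Box Box Box p is false at 9.
Satisfying worlds: {0, 1, 2, 3, 4, 5, 6, 7, 8, 9}

0, 1, 2, 3, 4, 5, 6, 7, 8, 9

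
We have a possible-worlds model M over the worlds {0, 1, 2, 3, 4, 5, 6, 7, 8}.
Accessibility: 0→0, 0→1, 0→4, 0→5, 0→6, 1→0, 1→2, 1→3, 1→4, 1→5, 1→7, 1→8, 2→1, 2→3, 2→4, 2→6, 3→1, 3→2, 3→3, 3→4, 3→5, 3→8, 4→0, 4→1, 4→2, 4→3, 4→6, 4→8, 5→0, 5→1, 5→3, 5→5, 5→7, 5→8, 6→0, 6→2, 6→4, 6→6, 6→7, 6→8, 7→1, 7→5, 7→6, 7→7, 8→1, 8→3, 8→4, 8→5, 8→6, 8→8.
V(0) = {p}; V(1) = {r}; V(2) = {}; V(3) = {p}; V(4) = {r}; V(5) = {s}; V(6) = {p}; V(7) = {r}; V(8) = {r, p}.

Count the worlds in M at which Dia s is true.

6

Recall that Dia ψ holds at a world iff ψ holds at some accessible world.
Let φ = Dia s. Evaluate φ at each world:
  0 (successors {0, 1, 4, 5, 6}): φ is true.
  1 (successors {0, 2, 3, 4, 5, 7, 8}): φ is true.
  2 (successors {1, 3, 4, 6}): φ is false.
  3 (successors {1, 2, 3, 4, 5, 8}): φ is true.
  4 (successors {0, 1, 2, 3, 6, 8}): φ is false.
  5 (successors {0, 1, 3, 5, 7, 8}): φ is true.
  6 (successors {0, 2, 4, 6, 7, 8}): φ is false.
  7 (successors {1, 5, 6, 7}): φ is true.
  8 (successors {1, 3, 4, 5, 6, 8}): φ is true.
For instance, at 6:
  At 6: Dia s requires s at some successor in {0, 2, 4, 6, 7, 8}.
    At 0: s is false.
    At 2: s is false.
    At 4: s is false.
    At 6: s is false.
    At 7: s is false.
    At 8: s is false.
  So Dia s is false at 6.
Satisfying worlds: {0, 1, 3, 5, 7, 8}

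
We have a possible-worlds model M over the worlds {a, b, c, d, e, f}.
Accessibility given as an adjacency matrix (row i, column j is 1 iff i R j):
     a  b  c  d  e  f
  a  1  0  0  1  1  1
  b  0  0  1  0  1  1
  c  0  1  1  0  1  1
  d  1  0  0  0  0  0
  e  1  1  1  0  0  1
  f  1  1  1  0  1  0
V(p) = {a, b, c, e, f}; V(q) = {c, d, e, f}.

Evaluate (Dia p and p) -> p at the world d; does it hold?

At d: Dia p and p is false, p is false, so (Dia p and p) -> p is true.
  At d: Dia p is true, p is false, so Dia p and p is false.
    At d: Dia p requires p at some successor in {a}.
      p holds at a, so Dia p is true at d.

Yes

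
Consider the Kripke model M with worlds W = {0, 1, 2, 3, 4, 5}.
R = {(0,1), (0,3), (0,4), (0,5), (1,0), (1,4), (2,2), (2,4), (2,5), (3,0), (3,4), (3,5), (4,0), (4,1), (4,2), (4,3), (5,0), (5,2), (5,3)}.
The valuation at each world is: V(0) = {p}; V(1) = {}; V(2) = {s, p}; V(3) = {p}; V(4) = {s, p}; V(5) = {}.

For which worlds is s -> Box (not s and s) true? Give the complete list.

Let φ = s -> Box (not s and s). Evaluate φ at each world:
  0 (successors {1, 3, 4, 5}): φ is true.
  1 (successors {0, 4}): φ is true.
  2 (successors {2, 4, 5}): φ is false.
  3 (successors {0, 4, 5}): φ is true.
  4 (successors {0, 1, 2, 3}): φ is false.
  5 (successors {0, 2, 3}): φ is true.
For instance, at 2:
  At 2: s is true, Box (not s and s) is false, so s -> Box (not s and s) is false.
    At 2: Box (not s and s) requires not s and s at every successor {2, 4, 5}.
      not s and s fails at 2, so Box (not s and s) is false at 2.
Satisfying worlds: {0, 1, 3, 5}

0, 1, 3, 5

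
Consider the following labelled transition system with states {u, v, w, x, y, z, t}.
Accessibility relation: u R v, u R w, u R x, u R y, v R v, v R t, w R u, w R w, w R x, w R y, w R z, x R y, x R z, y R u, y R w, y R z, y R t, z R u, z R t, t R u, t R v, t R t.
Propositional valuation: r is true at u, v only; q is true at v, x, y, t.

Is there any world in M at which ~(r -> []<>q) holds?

Recall that []ψ holds at a world iff ψ holds at every accessible world, and <>ψ holds iff ψ holds at some accessible world.
Let φ = ~(r -> []<>q). Evaluate φ at each world:
  u (successors {v, w, x, y}): φ is false.
  v (successors {v, t}): φ is false.
  w (successors {u, w, x, y, z}): φ is false.
  x (successors {y, z}): φ is false.
  y (successors {u, w, z, t}): φ is false.
  z (successors {u, t}): φ is false.
  t (successors {u, v, t}): φ is false.
For instance, at z:
  At z: r -> []<>q is true, so ~(r -> []<>q) is false.
    At z: r is false, []<>q is true, so r -> []<>q is true.
      At z: []<>q requires <>q at every successor {u, t}.
        At u: <>q is true.
        At t: <>q is true.
      So []<>q is true at z.

No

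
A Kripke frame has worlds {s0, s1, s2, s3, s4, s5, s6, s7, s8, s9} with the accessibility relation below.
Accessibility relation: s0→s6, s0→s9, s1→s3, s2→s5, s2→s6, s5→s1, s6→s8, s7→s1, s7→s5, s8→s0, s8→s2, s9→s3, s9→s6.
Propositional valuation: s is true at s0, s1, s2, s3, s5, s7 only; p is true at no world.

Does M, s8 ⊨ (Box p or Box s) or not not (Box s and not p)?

Recall that Box ψ holds at a world iff ψ holds at every accessible world, and Dia ψ holds iff ψ holds at some accessible world.
At s8: Box p or Box s is true, not not (Box s and not p) is true, so (Box p or Box s) or not not (Box s and not p) is true.
  At s8: Box p is false, Box s is true, so Box p or Box s is true.
    At s8: Box p requires p at every successor {s0, s2}.
      p fails at s0, so Box p is false at s8.
    At s8: Box s requires s at every successor {s0, s2}.
      At s0: s is true.
      At s2: s is true.
    So Box s is true at s8.
  At s8: not (Box s and not p) is false, so not not (Box s and not p) is true.
    At s8: Box s and not p is true, so not (Box s and not p) is false.
      At s8: Box s is true, not p is true, so Box s and not p is true.

Yes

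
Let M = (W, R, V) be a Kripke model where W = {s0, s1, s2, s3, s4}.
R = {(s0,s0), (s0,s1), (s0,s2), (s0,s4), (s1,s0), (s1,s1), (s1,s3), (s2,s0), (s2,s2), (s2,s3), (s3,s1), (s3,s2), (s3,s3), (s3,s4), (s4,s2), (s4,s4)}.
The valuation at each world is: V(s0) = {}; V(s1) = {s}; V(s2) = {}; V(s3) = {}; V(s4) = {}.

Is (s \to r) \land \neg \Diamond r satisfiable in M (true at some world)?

Yes

Recall that \Diamond ψ holds at a world iff ψ holds at some accessible world.
Let φ = (s \to r) \land \neg \Diamond r. Evaluate φ at each world:
  s0 (successors {s0, s1, s2, s4}): φ is true.
  s1 (successors {s0, s1, s3}): φ is false.
  s2 (successors {s0, s2, s3}): φ is true.
  s3 (successors {s1, s2, s3, s4}): φ is true.
  s4 (successors {s2, s4}): φ is true.
Detail at s0 (witness):
  At s0: s \to r is true, \neg \Diamond r is true, so (s \to r) \land \neg \Diamond r is true.
    At s0: \Diamond r is false, so \neg \Diamond r is true.
      At s0: \Diamond r requires r at some successor in {s0, s1, s2, s4}.
        At s0: r is false.
        At s1: r is false.
        At s2: r is false.
        At s4: r is false.
      So \Diamond r is false at s0.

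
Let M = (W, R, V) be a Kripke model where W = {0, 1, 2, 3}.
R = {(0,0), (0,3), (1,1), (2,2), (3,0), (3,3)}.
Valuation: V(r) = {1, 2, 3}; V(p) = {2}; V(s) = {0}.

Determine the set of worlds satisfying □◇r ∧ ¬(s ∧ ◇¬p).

1, 2, 3

Let φ = □◇r ∧ ¬(s ∧ ◇¬p). Evaluate φ at each world:
  0 (successors {0, 3}): φ is false.
  1 (successors {1}): φ is true.
  2 (successors {2}): φ is true.
  3 (successors {0, 3}): φ is true.
For instance, at 1:
  At 1: □◇r is true, ¬(s ∧ ◇¬p) is true, so □◇r ∧ ¬(s ∧ ◇¬p) is true.
    At 1: □◇r requires ◇r at every successor {1}.
      At 1: ◇r is true.
    So □◇r is true at 1.
    At 1: s ∧ ◇¬p is false, so ¬(s ∧ ◇¬p) is true.
      At 1: s is false, ◇¬p is true, so s ∧ ◇¬p is false.
Satisfying worlds: {1, 2, 3}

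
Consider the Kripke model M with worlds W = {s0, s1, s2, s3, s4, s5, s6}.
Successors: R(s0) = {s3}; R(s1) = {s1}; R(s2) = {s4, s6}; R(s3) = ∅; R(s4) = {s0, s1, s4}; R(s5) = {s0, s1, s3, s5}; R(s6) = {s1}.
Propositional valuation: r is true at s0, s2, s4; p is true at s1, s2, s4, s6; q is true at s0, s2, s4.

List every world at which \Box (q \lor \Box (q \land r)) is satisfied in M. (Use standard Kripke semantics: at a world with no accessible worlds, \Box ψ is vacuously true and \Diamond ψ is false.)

s0, s3

Let φ = \Box (q \lor \Box (q \land r)). Evaluate φ at each world:
  s0 (successors {s3}): φ is true.
  s1 (successors {s1}): φ is false.
  s2 (successors {s4, s6}): φ is false.
  s3 (successors ∅): φ is true.
  s4 (successors {s0, s1, s4}): φ is false.
  s5 (successors {s0, s1, s3, s5}): φ is false.
  s6 (successors {s1}): φ is false.
For instance, at s2:
  At s2: \Box (q \lor \Box (q \land r)) requires q \lor \Box (q \land r) at every successor {s4, s6}.
    q \lor \Box (q \land r) fails at s6, so \Box (q \lor \Box (q \land r)) is false at s2.
      At s6: q is false, \Box (q \land r) is false, so q \lor \Box (q \land r) is false.
Satisfying worlds: {s0, s3}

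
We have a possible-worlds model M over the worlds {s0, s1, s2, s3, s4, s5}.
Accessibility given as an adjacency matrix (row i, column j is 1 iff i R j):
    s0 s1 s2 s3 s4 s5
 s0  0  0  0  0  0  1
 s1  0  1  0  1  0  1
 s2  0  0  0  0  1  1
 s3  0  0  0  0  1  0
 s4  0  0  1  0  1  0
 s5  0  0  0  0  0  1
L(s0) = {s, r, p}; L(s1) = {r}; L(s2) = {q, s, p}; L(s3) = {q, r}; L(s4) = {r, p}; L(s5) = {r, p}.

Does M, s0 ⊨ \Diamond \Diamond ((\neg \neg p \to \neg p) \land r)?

No

Recall that \Diamond ψ holds at a world iff ψ holds at some accessible world.
At s0: \Diamond \Diamond ((\neg \neg p \to \neg p) \land r) requires \Diamond ((\neg \neg p \to \neg p) \land r) at some successor in {s5}.
  At s5: \Diamond ((\neg \neg p \to \neg p) \land r) is false.
So \Diamond \Diamond ((\neg \neg p \to \neg p) \land r) is false at s0.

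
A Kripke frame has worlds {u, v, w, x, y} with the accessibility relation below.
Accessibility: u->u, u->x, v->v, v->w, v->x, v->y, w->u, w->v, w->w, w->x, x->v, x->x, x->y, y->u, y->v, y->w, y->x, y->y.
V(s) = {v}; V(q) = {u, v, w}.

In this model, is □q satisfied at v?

No

At v: □q requires q at every successor {v, w, x, y}.
  q fails at x, so □q is false at v.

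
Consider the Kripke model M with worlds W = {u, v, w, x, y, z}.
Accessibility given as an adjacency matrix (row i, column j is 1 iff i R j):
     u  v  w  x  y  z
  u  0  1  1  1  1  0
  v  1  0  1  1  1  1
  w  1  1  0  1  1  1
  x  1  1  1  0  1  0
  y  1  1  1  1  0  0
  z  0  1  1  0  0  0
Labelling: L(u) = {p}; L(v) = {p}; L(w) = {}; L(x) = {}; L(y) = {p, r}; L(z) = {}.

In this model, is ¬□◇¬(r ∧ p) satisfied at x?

Recall that □ψ holds at a world iff ψ holds at every accessible world, and ◇ψ holds iff ψ holds at some accessible world.
At x: □◇¬(r ∧ p) is true, so ¬□◇¬(r ∧ p) is false.
  At x: □◇¬(r ∧ p) requires ◇¬(r ∧ p) at every successor {u, v, w, y}.
    At u: ◇¬(r ∧ p) is true.
    At v: ◇¬(r ∧ p) is true.
    At w: ◇¬(r ∧ p) is true.
    At y: ◇¬(r ∧ p) is true.
  So □◇¬(r ∧ p) is true at x.

No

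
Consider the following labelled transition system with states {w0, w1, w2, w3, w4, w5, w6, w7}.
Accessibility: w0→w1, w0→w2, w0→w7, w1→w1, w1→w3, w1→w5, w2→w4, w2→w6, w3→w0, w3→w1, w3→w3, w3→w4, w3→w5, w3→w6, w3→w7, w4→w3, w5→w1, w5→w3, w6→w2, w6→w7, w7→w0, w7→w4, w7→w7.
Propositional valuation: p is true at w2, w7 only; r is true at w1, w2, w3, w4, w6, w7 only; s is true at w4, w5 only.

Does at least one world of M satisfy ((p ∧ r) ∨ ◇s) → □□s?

Recall that □ψ holds at a world iff ψ holds at every accessible world, and ◇ψ holds iff ψ holds at some accessible world.
Let φ = ((p ∧ r) ∨ ◇s) → □□s. Evaluate φ at each world:
  w0 (successors {w1, w2, w7}): φ is true.
  w1 (successors {w1, w3, w5}): φ is false.
  w2 (successors {w4, w6}): φ is false.
  w3 (successors {w0, w1, w3, w4, w5, w6, w7}): φ is false.
  w4 (successors {w3}): φ is true.
  w5 (successors {w1, w3}): φ is true.
  w6 (successors {w2, w7}): φ is true.
  w7 (successors {w0, w4, w7}): φ is false.
Detail at w0 (witness):
  At w0: (p ∧ r) ∨ ◇s is false, □□s is false, so ((p ∧ r) ∨ ◇s) → □□s is true.
    At w0: p ∧ r is false, ◇s is false, so (p ∧ r) ∨ ◇s is false.
      At w0: ◇s requires s at some successor in {w1, w2, w7}.
        At w1: s is false.
        At w2: s is false.
        At w7: s is false.
      So ◇s is false at w0.
    At w0: □□s requires □s at every successor {w1, w2, w7}.
      □s fails at w1, so □□s is false at w0.

Yes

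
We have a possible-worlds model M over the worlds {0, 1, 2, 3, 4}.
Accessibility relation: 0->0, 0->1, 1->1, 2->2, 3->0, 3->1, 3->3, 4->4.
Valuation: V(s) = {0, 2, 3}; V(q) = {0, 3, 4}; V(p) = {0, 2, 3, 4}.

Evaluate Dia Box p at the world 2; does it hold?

Yes

Recall that Box ψ holds at a world iff ψ holds at every accessible world, and Dia ψ holds iff ψ holds at some accessible world.
At 2: Dia Box p requires Box p at some successor in {2}.
  Box p holds at 2, so Dia Box p is true at 2.
    At 2: Box p requires p at every successor {2}.
      At 2: p is true.
    So Box p is true at 2.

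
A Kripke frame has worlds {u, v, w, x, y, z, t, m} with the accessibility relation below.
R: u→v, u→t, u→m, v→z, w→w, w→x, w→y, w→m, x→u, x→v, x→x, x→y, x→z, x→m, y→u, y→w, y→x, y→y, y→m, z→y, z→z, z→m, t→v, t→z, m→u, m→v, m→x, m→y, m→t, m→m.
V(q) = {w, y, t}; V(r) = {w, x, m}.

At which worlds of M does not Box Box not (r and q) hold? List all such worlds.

Let φ = not Box Box not (r and q). Evaluate φ at each world:
  u (successors {v, t, m}): φ is false.
  v (successors {z}): φ is false.
  w (successors {w, x, y, m}): φ is true.
  x (successors {u, v, x, y, z, m}): φ is true.
  y (successors {u, w, x, y, m}): φ is true.
  z (successors {y, z, m}): φ is true.
  t (successors {v, z}): φ is false.
  m (successors {u, v, x, y, t, m}): φ is true.
For instance, at u:
  At u: Box Box not (r and q) is true, so not Box Box not (r and q) is false.
    At u: Box Box not (r and q) requires Box not (r and q) at every successor {v, t, m}.
      At v: Box not (r and q) is true.
      At t: Box not (r and q) is true.
      At m: Box not (r and q) is true.
    So Box Box not (r and q) is true at u.
Satisfying worlds: {w, x, y, z, m}

w, x, y, z, m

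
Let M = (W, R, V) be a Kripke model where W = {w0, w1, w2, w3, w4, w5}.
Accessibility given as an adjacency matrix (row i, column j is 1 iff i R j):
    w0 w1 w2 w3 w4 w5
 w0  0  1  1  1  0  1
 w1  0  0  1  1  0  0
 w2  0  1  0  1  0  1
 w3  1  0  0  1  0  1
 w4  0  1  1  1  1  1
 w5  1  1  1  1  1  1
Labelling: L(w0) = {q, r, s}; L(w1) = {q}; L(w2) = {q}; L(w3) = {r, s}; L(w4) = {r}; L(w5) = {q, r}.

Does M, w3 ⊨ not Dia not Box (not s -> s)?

No

At w3: Dia not Box (not s -> s) is true, so not Dia not Box (not s -> s) is false.
  At w3: Dia not Box (not s -> s) requires not Box (not s -> s) at some successor in {w0, w3, w5}.
    not Box (not s -> s) holds at w0, so Dia not Box (not s -> s) is true at w3.
      At w0: Box (not s -> s) is false, so not Box (not s -> s) is true.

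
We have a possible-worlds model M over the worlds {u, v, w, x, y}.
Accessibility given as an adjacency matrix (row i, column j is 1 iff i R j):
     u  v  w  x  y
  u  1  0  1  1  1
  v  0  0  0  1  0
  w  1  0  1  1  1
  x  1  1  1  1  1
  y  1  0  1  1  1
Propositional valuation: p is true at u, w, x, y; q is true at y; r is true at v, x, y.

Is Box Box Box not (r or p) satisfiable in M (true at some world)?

Let φ = Box Box Box not (r or p). Evaluate φ at each world:
  u (successors {u, w, x, y}): φ is false.
  v (successors {x}): φ is false.
  w (successors {u, w, x, y}): φ is false.
  x (successors {u, v, w, x, y}): φ is false.
  y (successors {u, w, x, y}): φ is false.
For instance, at w:
  At w: Box Box Box not (r or p) requires Box Box not (r or p) at every successor {u, w, x, y}.
    Box Box not (r or p) fails at u, so Box Box Box not (r or p) is false at w.
      At u: Box Box not (r or p) requires Box not (r or p) at every successor {u, w, x, y}.
        Box not (r or p) fails at u, so Box Box not (r or p) is false at u.

No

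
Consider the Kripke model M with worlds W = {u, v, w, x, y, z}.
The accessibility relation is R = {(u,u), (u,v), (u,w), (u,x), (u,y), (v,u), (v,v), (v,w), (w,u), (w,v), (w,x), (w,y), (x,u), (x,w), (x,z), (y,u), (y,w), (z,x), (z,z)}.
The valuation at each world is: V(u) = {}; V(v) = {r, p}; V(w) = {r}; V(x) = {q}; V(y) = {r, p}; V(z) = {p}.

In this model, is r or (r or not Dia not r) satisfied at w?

Yes

At w: r is true, r or not Dia not r is true, so r or (r or not Dia not r) is true.
  At w: r is true, not Dia not r is false, so r or not Dia not r is true.
    At w: Dia not r is true, so not Dia not r is false.
      At w: Dia not r requires not r at some successor in {u, v, x, y}.
        not r holds at u, so Dia not r is true at w.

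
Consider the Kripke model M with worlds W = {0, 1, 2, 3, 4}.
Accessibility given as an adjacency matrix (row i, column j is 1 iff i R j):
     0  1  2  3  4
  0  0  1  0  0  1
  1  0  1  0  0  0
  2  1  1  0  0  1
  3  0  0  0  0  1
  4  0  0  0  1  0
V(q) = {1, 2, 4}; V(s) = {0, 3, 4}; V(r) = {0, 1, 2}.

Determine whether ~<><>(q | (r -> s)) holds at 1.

Recall that <>ψ holds at a world iff ψ holds at some accessible world.
At 1: <><>(q | (r -> s)) is true, so ~<><>(q | (r -> s)) is false.
  At 1: <><>(q | (r -> s)) requires <>(q | (r -> s)) at some successor in {1}.
    <>(q | (r -> s)) holds at 1, so <><>(q | (r -> s)) is true at 1.
      At 1: <>(q | (r -> s)) requires q | (r -> s) at some successor in {1}.
        q | (r -> s) holds at 1, so <>(q | (r -> s)) is true at 1.

No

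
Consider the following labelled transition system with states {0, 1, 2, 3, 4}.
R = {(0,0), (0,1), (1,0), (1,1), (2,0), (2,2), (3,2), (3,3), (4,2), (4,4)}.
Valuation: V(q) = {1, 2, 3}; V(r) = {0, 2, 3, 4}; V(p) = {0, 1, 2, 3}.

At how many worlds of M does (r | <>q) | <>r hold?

5

Recall that <>ψ holds at a world iff ψ holds at some accessible world.
Let φ = (r | <>q) | <>r. Evaluate φ at each world:
  0 (successors {0, 1}): φ is true.
  1 (successors {0, 1}): φ is true.
  2 (successors {0, 2}): φ is true.
  3 (successors {2, 3}): φ is true.
  4 (successors {2, 4}): φ is true.
For instance, at 4:
  At 4: r | <>q is true, <>r is true, so (r | <>q) | <>r is true.
    At 4: r is true, <>q is true, so r | <>q is true.
      At 4: <>q requires q at some successor in {2, 4}.
        q holds at 2, so <>q is true at 4.
    At 4: <>r requires r at some successor in {2, 4}.
      r holds at 2, so <>r is true at 4.
Satisfying worlds: {0, 1, 2, 3, 4}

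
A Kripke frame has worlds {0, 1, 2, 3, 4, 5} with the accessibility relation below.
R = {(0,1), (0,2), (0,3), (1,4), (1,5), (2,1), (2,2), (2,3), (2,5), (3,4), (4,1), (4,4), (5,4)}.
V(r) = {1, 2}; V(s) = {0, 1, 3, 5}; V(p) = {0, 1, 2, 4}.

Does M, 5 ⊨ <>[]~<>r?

No

At 5: <>[]~<>r requires []~<>r at some successor in {4}.
  At 4: []~<>r is false.
So <>[]~<>r is false at 5.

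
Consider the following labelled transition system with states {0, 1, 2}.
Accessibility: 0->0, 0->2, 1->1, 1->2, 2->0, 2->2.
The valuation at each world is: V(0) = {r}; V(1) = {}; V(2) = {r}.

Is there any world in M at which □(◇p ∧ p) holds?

No

Let φ = □(◇p ∧ p). Evaluate φ at each world:
  0 (successors {0, 2}): φ is false.
  1 (successors {1, 2}): φ is false.
  2 (successors {0, 2}): φ is false.
For instance, at 1:
  At 1: □(◇p ∧ p) requires ◇p ∧ p at every successor {1, 2}.
    ◇p ∧ p fails at 1, so □(◇p ∧ p) is false at 1.
      At 1: ◇p is false, p is false, so ◇p ∧ p is false.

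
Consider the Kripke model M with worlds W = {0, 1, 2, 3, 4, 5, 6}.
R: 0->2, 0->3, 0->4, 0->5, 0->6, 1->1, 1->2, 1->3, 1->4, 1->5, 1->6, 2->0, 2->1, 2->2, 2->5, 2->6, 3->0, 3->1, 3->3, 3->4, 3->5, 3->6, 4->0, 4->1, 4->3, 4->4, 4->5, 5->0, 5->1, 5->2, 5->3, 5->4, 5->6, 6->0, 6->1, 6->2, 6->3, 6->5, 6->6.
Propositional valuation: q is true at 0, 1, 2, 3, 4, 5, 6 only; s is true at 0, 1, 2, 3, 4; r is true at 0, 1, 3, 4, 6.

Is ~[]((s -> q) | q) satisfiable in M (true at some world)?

No

Let φ = ~[]((s -> q) | q). Evaluate φ at each world:
  0 (successors {2, 3, 4, 5, 6}): φ is false.
  1 (successors {1, 2, 3, 4, 5, 6}): φ is false.
  2 (successors {0, 1, 2, 5, 6}): φ is false.
  3 (successors {0, 1, 3, 4, 5, 6}): φ is false.
  4 (successors {0, 1, 3, 4, 5}): φ is false.
  5 (successors {0, 1, 2, 3, 4, 6}): φ is false.
  6 (successors {0, 1, 2, 3, 5, 6}): φ is false.
For instance, at 5:
  At 5: []((s -> q) | q) is true, so ~[]((s -> q) | q) is false.
    At 5: []((s -> q) | q) requires (s -> q) | q at every successor {0, 1, 2, 3, 4, 6}.
      At 0: (s -> q) | q is true.
      At 1: (s -> q) | q is true.
      At 2: (s -> q) | q is true.
      At 3: (s -> q) | q is true.
      At 4: (s -> q) | q is true.
      At 6: (s -> q) | q is true.
    So []((s -> q) | q) is true at 5.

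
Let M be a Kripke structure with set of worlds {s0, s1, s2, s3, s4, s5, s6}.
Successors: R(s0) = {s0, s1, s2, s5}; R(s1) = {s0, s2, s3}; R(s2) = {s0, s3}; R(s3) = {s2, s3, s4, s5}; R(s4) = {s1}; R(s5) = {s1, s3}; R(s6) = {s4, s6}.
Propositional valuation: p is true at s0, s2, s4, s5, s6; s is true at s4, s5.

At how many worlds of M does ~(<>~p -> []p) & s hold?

Let φ = ~(<>~p -> []p) & s. Evaluate φ at each world:
  s0 (successors {s0, s1, s2, s5}): φ is false.
  s1 (successors {s0, s2, s3}): φ is false.
  s2 (successors {s0, s3}): φ is false.
  s3 (successors {s2, s3, s4, s5}): φ is false.
  s4 (successors {s1}): φ is true.
  s5 (successors {s1, s3}): φ is true.
  s6 (successors {s4, s6}): φ is false.
For instance, at s2:
  At s2: ~(<>~p -> []p) is true, s is false, so ~(<>~p -> []p) & s is false.
    At s2: <>~p -> []p is false, so ~(<>~p -> []p) is true.
      At s2: <>~p is true, []p is false, so <>~p -> []p is false.
Satisfying worlds: {s4, s5}

2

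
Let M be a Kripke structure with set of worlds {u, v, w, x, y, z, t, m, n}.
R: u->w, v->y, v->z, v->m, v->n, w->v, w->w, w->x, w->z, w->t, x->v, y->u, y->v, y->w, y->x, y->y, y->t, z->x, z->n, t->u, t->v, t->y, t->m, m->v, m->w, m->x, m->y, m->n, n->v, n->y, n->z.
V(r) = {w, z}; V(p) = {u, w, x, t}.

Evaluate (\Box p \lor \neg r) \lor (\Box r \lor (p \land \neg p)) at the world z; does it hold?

No

At z: \Box p \lor \neg r is false, \Box r \lor (p \land \neg p) is false, so (\Box p \lor \neg r) \lor (\Box r \lor (p \land \neg p)) is false.
  At z: \Box p is false, \neg r is false, so \Box p \lor \neg r is false.
    At z: \Box p requires p at every successor {x, n}.
      p fails at n, so \Box p is false at z.
  At z: \Box r is false, p \land \neg p is false, so \Box r \lor (p \land \neg p) is false.
    At z: \Box r requires r at every successor {x, n}.
      r fails at x, so \Box r is false at z.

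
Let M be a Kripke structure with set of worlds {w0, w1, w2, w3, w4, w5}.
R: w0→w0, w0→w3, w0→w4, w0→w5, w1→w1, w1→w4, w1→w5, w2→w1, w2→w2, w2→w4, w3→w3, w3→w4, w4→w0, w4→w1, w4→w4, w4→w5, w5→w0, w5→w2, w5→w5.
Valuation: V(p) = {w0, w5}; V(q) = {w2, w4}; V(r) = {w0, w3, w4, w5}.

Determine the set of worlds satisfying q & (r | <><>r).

w2, w4

Recall that <>ψ holds at a world iff ψ holds at some accessible world.
Let φ = q & (r | <><>r). Evaluate φ at each world:
  w0 (successors {w0, w3, w4, w5}): φ is false.
  w1 (successors {w1, w4, w5}): φ is false.
  w2 (successors {w1, w2, w4}): φ is true.
  w3 (successors {w3, w4}): φ is false.
  w4 (successors {w0, w1, w4, w5}): φ is true.
  w5 (successors {w0, w2, w5}): φ is false.
For instance, at w3:
  At w3: q is false, r | <><>r is true, so q & (r | <><>r) is false.
    At w3: r is true, <><>r is true, so r | <><>r is true.
      At w3: <><>r requires <>r at some successor in {w3, w4}.
        <>r holds at w3, so <><>r is true at w3.
Satisfying worlds: {w2, w4}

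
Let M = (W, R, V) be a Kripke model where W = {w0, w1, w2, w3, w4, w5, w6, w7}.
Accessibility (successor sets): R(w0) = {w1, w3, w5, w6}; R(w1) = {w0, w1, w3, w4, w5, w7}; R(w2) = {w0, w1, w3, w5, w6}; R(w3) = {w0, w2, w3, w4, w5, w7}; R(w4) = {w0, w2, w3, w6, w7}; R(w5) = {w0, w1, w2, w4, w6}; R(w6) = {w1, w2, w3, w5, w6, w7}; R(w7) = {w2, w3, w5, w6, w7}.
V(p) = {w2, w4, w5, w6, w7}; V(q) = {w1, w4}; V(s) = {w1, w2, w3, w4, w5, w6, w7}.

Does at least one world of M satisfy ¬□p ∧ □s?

Recall that □ψ holds at a world iff ψ holds at every accessible world, and ◇ψ holds iff ψ holds at some accessible world.
Let φ = ¬□p ∧ □s. Evaluate φ at each world:
  w0 (successors {w1, w3, w5, w6}): φ is true.
  w1 (successors {w0, w1, w3, w4, w5, w7}): φ is false.
  w2 (successors {w0, w1, w3, w5, w6}): φ is false.
  w3 (successors {w0, w2, w3, w4, w5, w7}): φ is false.
  w4 (successors {w0, w2, w3, w6, w7}): φ is false.
  w5 (successors {w0, w1, w2, w4, w6}): φ is false.
  w6 (successors {w1, w2, w3, w5, w6, w7}): φ is true.
  w7 (successors {w2, w3, w5, w6, w7}): φ is true.
Detail at w0 (witness):
  At w0: ¬□p is true, □s is true, so ¬□p ∧ □s is true.
    At w0: □p is false, so ¬□p is true.
      At w0: □p requires p at every successor {w1, w3, w5, w6}.
        p fails at w1, so □p is false at w0.
    At w0: □s requires s at every successor {w1, w3, w5, w6}.
      At w1: s is true.
      At w3: s is true.
      At w5: s is true.
      At w6: s is true.
    So □s is true at w0.

Yes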